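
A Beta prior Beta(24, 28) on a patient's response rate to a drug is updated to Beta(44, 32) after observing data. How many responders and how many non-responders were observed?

20 responders and 4 non-responders

Beta is conjugate to the binomial likelihood: posterior = Beta(α+s, β+f).
So s = 44 − 24 = 20 and f = 32 − 28 = 4.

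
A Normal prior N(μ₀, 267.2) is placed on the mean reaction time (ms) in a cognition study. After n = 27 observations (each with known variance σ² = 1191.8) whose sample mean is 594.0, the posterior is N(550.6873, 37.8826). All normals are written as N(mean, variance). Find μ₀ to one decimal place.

μ₀ = 288.5

The posterior mean is a precision-weighted average: μ_n = (τ₀μ₀ + τ_data·x̄)/(τ₀+τ_data), with τ₀=1/σ₀² and τ_data=n/σ².
Here τ₀ = 1/267.2 = 0.003743 and τ_data = 27/1191.8 = 0.022655, so τ_n = 0.026398.
Rearranging for μ₀: μ₀ = (μ_n·τ_n − τ_data·x̄)/τ₀ = (550.6873·0.026398 − 0.022655·594.0) / 0.003743 = 1.079973/0.003743 ≈ 288.5.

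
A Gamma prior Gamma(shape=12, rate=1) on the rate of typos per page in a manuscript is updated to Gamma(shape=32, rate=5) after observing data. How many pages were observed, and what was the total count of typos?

Gamma–Poisson conjugacy: posterior shape = α + Σxᵢ, posterior rate = β + n.
Matching: Σxᵢ = 32 − 12 = 20 and n = 5 − 1 = 4.

n = 4 pages with total 20 typos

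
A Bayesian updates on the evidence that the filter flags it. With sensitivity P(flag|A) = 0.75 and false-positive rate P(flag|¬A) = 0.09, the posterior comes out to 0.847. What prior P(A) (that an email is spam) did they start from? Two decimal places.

In odds form, posterior odds = prior odds × likelihood ratio, so prior odds = posterior odds ÷ LR.
Posterior odds = 0.847/(1−0.847) = 5.5359. LR = 0.75/0.09 = 8.3333.
Prior odds = 5.5359/8.3333 = 0.6643, so P(A) = 0.6643/(1+0.6643) ≈ 0.40.

P(A) = 0.40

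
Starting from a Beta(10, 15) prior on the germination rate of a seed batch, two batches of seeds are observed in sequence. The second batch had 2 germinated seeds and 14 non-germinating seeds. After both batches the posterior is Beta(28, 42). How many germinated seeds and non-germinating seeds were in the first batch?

16 germinated seeds and 13 non-germinating seeds

Because Beta–binomial updating is additive in the counts, the combined data contributed (α_post−α_prior, β_post−β_prior) successes and failures.
Total across both batches: 28−10=18 germinated seeds, 42−15=27 non-germinating seeds.
Subtract the second batch: 18−2=16 germinated seeds and 27−14=13 non-germinating seeds.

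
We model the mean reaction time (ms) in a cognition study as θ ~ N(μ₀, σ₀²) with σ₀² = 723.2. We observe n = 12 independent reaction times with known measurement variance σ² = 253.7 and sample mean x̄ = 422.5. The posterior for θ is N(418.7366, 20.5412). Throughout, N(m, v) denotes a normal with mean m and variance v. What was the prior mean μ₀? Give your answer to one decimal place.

With known observation variance, the Normal–Normal posterior has precision τ_n = τ₀ + n/σ² and mean μ_n = (τ₀μ₀ + (n/σ²)x̄)/τ_n.
Here τ₀ = 1/723.2 = 0.001383 and τ_data = 12/253.7 = 0.047300, so τ_n = 0.048683.
Rearranging for μ₀: μ₀ = (μ_n·τ_n − τ_data·x̄)/τ₀ = (418.7366·0.048683 − 0.047300·422.5) / 0.001383 = 0.401104/0.001383 ≈ 290.0.

μ₀ = 290.0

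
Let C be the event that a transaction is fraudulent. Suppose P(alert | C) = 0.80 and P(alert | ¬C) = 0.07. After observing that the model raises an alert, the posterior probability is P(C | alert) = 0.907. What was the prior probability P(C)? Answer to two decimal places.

P(C) = 0.46

In odds form, posterior odds = prior odds × likelihood ratio, so prior odds = posterior odds ÷ LR.
Posterior odds = 0.907/(1−0.907) = 9.7527. LR = 0.80/0.07 = 11.4286.
Prior odds = 9.7527/11.4286 = 0.8534, so P(C) = 0.8534/(1+0.8534) ≈ 0.46.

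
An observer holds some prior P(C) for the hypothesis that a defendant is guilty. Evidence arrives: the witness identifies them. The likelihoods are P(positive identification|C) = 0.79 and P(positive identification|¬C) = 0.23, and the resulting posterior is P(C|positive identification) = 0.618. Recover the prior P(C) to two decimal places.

In odds form, posterior odds = prior odds × likelihood ratio, so prior odds = posterior odds ÷ LR.
Posterior odds = 0.618/(1−0.618) = 1.6178. LR = 0.79/0.23 = 3.4348.
Prior odds = 1.6178/3.4348 = 0.4710, so P(C) = 0.4710/(1+0.4710) ≈ 0.32.

P(C) = 0.32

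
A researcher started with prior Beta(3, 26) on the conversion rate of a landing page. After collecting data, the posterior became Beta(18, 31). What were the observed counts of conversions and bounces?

15 conversions and 5 bounces

Under Beta–binomial conjugacy the posterior parameters are (α+s, β+f).
So s = 18 − 3 = 15 and f = 31 − 26 = 5.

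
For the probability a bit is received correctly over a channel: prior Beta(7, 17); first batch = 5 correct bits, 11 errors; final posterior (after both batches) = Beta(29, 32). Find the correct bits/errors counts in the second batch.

Because Beta–binomial updating is additive in the counts, the combined data contributed (α_post−α_prior, β_post−β_prior) successes and failures.
Total across both batches: 29−7=22 correct bits, 32−17=15 errors.
Subtract the first batch: 22−5=17 correct bits and 15−11=4 errors.

17 correct bits and 4 errors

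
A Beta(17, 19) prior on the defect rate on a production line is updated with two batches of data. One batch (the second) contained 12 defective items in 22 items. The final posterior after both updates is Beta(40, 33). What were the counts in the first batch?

Because Beta–binomial updating is additive in the counts, the combined data contributed (α_post−α_prior, β_post−β_prior) successes and failures.
Total across both batches: 40−17=23 defective items, 33−19=14 good items.
Subtract the second batch: 23−12=11 defective items and 14−10=4 good items.

11 defective items and 4 good items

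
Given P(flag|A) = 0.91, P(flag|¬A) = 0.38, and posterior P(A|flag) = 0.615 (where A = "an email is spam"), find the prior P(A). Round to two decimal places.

P(A) = 0.40

In odds form, posterior odds = prior odds × likelihood ratio, so prior odds = posterior odds ÷ LR.
Posterior odds = 0.615/(1−0.615) = 1.5974. LR = 0.91/0.38 = 2.3947.
Prior odds = 1.5974/2.3947 = 0.6671, so P(A) = 0.6671/(1+0.6671) ≈ 0.40.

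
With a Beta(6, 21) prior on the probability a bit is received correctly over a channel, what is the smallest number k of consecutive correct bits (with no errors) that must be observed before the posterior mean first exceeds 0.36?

k = 6

After k correct bits and 0 errors the posterior is Beta(6+k, 21), with mean (6+k)/(6+21+k).
Set (6+k)/(27+k) > 0.36 and solve: k > (0.36·27 − 6)/(1 − 0.36) = 5.812.
The smallest integer exceeding 5.812 is 6, and checking k=6: (12)/(33) = 0.3636 > 0.36.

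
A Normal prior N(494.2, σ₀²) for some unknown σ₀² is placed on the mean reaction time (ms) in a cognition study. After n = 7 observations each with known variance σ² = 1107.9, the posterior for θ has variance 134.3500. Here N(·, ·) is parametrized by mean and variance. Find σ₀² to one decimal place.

σ₀² = 888.9

Posterior precision equals prior precision plus data precision: 1/σ_n² = 1/σ₀² + n/σ².
So 1/σ₀² = 1/134.3500 − 7/1107.9 = 0.007443 − 0.006318 = 0.001125.
Hence σ₀² = 1/0.001125 ≈ 888.9.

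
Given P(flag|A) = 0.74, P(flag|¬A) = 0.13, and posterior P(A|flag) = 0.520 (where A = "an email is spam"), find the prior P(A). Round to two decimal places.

P(A) = 0.16

Bayes' rule in odds form gives O(A|E) = O(A)·[P(E|A)/P(E|¬A)], hence O(A) = O(A|E)/LR.
Posterior odds = 0.520/(1−0.520) = 1.0833. LR = 0.74/0.13 = 5.6923.
Prior odds = 1.0833/5.6923 = 0.1903, so P(A) = 0.1903/(1+0.1903) ≈ 0.16.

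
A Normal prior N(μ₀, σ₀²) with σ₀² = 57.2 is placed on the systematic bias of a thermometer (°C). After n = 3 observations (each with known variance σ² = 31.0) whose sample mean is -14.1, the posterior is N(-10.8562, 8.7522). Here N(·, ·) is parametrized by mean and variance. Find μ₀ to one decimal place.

μ₀ = 7.1

The posterior mean is a precision-weighted average: μ_n = (τ₀μ₀ + τ_data·x̄)/(τ₀+τ_data), with τ₀=1/σ₀² and τ_data=n/σ².
Here τ₀ = 1/57.2 = 0.017483 and τ_data = 3/31.0 = 0.096774, so τ_n = 0.114257.
Rearranging for μ₀: μ₀ = (μ_n·τ_n − τ_data·x̄)/τ₀ = (-10.8562·0.114257 − 0.096774·-14.1) / 0.017483 = 0.124117/0.017483 ≈ 7.1.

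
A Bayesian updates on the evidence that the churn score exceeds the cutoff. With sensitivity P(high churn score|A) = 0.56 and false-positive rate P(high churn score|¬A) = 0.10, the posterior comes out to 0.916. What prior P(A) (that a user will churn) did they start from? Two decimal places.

P(A) = 0.66

In odds form, posterior odds = prior odds × likelihood ratio, so prior odds = posterior odds ÷ LR.
Posterior odds = 0.916/(1−0.916) = 10.9048. LR = 0.56/0.10 = 5.6000.
Prior odds = 10.9048/5.6000 = 1.9473, so P(A) = 1.9473/(1+1.9473) ≈ 0.66.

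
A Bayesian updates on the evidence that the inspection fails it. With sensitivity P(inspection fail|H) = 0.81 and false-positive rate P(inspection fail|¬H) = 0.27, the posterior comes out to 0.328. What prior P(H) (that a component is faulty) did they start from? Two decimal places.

In odds form, posterior odds = prior odds × likelihood ratio, so prior odds = posterior odds ÷ LR.
Posterior odds = 0.328/(1−0.328) = 0.4881. LR = 0.81/0.27 = 3.0000.
Prior odds = 0.4881/3.0000 = 0.1627, so P(H) = 0.1627/(1+0.1627) ≈ 0.14.

P(H) = 0.14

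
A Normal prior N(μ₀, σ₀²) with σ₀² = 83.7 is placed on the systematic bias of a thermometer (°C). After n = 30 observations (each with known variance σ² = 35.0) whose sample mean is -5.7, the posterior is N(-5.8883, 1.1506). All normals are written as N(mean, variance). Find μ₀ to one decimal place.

The posterior mean is a precision-weighted average: μ_n = (τ₀μ₀ + τ_data·x̄)/(τ₀+τ_data), with τ₀=1/σ₀² and τ_data=n/σ².
Here τ₀ = 1/83.7 = 0.011947 and τ_data = 30/35.0 = 0.857143, so τ_n = 0.869090.
Rearranging for μ₀: μ₀ = (μ_n·τ_n − τ_data·x̄)/τ₀ = (-5.8883·0.869090 − 0.857143·-5.7) / 0.011947 = -0.231748/0.011947 ≈ -19.4.

μ₀ = -19.4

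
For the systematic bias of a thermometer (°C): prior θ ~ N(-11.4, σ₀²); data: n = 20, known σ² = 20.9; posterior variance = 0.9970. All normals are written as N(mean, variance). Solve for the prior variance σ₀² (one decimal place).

For the Normal–Normal model with known σ², precisions add: τ_n = τ₀ + n/σ².
So 1/σ₀² = 1/0.9970 − 20/20.9 = 1.003009 − 0.956938 = 0.046071.
Hence σ₀² = 1/0.046071 ≈ 21.7.

σ₀² = 21.7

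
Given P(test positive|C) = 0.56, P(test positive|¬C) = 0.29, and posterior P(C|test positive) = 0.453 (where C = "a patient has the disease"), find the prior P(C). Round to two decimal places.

P(C) = 0.30

Bayes' rule in odds form gives O(C|E) = O(C)·[P(E|C)/P(E|¬C)], hence O(C) = O(C|E)/LR.
Posterior odds = 0.453/(1−0.453) = 0.8282. LR = 0.56/0.29 = 1.9310.
Prior odds = 0.8282/1.9310 = 0.4289, so P(C) = 0.4289/(1+0.4289) ≈ 0.30.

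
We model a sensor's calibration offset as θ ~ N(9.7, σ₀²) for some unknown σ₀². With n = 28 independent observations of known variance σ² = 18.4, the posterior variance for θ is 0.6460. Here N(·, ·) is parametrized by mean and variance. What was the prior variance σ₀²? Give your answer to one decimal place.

Posterior precision equals prior precision plus data precision: 1/σ_n² = 1/σ₀² + n/σ².
So 1/σ₀² = 1/0.6460 − 28/18.4 = 1.547988 − 1.521739 = 0.026249.
Hence σ₀² = 1/0.026249 ≈ 38.1.

σ₀² = 38.1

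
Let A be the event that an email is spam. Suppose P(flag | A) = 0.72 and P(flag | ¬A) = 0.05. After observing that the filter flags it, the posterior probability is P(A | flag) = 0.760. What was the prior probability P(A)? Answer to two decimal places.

P(A) = 0.18

Bayes' rule in odds form gives O(A|E) = O(A)·[P(E|A)/P(E|¬A)], hence O(A) = O(A|E)/LR.
Posterior odds = 0.760/(1−0.760) = 3.1667. LR = 0.72/0.05 = 14.4000.
Prior odds = 3.1667/14.4000 = 0.2199, so P(A) = 0.2199/(1+0.2199) ≈ 0.18.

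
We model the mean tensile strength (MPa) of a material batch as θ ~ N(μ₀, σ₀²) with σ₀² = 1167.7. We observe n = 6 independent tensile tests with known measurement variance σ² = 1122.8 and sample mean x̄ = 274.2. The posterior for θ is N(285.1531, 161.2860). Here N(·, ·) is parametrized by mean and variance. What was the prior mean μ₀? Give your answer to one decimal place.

The posterior mean is a precision-weighted average: μ_n = (τ₀μ₀ + τ_data·x̄)/(τ₀+τ_data), with τ₀=1/σ₀² and τ_data=n/σ².
Here τ₀ = 1/1167.7 = 0.000856 and τ_data = 6/1122.8 = 0.005344, so τ_n = 0.006200.
Rearranging for μ₀: μ₀ = (μ_n·τ_n − τ_data·x̄)/τ₀ = (285.1531·0.006200 − 0.005344·274.2) / 0.000856 = 0.302624/0.000856 ≈ 353.5.

μ₀ = 353.5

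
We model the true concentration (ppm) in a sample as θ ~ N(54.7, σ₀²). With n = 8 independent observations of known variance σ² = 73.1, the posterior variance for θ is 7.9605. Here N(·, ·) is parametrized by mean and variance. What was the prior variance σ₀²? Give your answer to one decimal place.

σ₀² = 61.8

Posterior precision equals prior precision plus data precision: 1/σ_n² = 1/σ₀² + n/σ².
So 1/σ₀² = 1/7.9605 − 8/73.1 = 0.125620 − 0.109439 = 0.016181.
Hence σ₀² = 1/0.016181 ≈ 61.8.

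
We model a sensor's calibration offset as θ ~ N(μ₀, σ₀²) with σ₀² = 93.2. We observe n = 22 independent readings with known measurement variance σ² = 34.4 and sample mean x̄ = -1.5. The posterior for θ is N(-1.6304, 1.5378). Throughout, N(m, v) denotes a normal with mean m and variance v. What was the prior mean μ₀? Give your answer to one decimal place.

With known observation variance, the Normal–Normal posterior has precision τ_n = τ₀ + n/σ² and mean μ_n = (τ₀μ₀ + (n/σ²)x̄)/τ_n.
Here τ₀ = 1/93.2 = 0.010730 and τ_data = 22/34.4 = 0.639535, so τ_n = 0.650265.
Rearranging for μ₀: μ₀ = (μ_n·τ_n − τ_data·x̄)/τ₀ = (-1.6304·0.650265 − 0.639535·-1.5) / 0.010730 = -0.100890/0.010730 ≈ -9.4.

μ₀ = -9.4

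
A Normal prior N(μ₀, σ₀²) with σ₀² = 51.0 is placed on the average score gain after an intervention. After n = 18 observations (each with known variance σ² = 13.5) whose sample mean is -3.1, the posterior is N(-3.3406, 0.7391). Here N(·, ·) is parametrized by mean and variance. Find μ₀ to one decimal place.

With known observation variance, the Normal–Normal posterior has precision τ_n = τ₀ + n/σ² and mean μ_n = (τ₀μ₀ + (n/σ²)x̄)/τ_n.
Here τ₀ = 1/51.0 = 0.019608 and τ_data = 18/13.5 = 1.333333, so τ_n = 1.352941.
Rearranging for μ₀: μ₀ = (μ_n·τ_n − τ_data·x̄)/τ₀ = (-3.3406·1.352941 − 1.333333·-3.1) / 0.019608 = -0.386302/0.019608 ≈ -19.7.

μ₀ = -19.7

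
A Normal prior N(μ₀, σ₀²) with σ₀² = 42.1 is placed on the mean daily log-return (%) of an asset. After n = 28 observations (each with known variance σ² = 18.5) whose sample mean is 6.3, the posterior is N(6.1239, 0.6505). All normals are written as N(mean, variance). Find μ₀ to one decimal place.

μ₀ = -5.1

With known observation variance, the Normal–Normal posterior has precision τ_n = τ₀ + n/σ² and mean μ_n = (τ₀μ₀ + (n/σ²)x̄)/τ_n.
Here τ₀ = 1/42.1 = 0.023753 and τ_data = 28/18.5 = 1.513514, so τ_n = 1.537267.
Rearranging for μ₀: μ₀ = (μ_n·τ_n − τ_data·x̄)/τ₀ = (6.1239·1.537267 − 1.513514·6.3) / 0.023753 = -0.121069/0.023753 ≈ -5.1.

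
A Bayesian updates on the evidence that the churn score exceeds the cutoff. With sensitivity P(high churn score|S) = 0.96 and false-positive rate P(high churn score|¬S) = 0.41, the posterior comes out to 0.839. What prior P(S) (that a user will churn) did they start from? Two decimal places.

In odds form, posterior odds = prior odds × likelihood ratio, so prior odds = posterior odds ÷ LR.
Posterior odds = 0.839/(1−0.839) = 5.2112. LR = 0.96/0.41 = 2.3415.
Prior odds = 5.2112/2.3415 = 2.2256, so P(S) = 2.2256/(1+2.2256) ≈ 0.69.

P(S) = 0.69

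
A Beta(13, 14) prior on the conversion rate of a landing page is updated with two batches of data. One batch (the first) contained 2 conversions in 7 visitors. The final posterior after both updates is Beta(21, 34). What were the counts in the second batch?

6 conversions and 15 bounces

Sequential conjugate updates are equivalent to a single update on the pooled data, so total successes = posterior α − prior α and total failures = posterior β − prior β.
Total across both batches: 21−13=8 conversions, 34−14=20 bounces.
Subtract the first batch: 8−2=6 conversions and 20−5=15 bounces.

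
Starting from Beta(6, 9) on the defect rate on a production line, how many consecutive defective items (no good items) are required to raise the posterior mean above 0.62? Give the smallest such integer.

After k defective items and 0 good items the posterior is Beta(6+k, 9), with mean (6+k)/(6+9+k).
Set (6+k)/(15+k) > 0.62 and solve: k > (0.62·15 − 6)/(1 − 0.62) = 8.684.
The smallest integer exceeding 8.684 is 9.

k = 9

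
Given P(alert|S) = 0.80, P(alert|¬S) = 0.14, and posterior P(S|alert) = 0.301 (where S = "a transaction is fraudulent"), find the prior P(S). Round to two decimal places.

P(S) = 0.07

In odds form, posterior odds = prior odds × likelihood ratio, so prior odds = posterior odds ÷ LR.
Posterior odds = 0.301/(1−0.301) = 0.4306. LR = 0.80/0.14 = 5.7143.
Prior odds = 0.4306/5.7143 = 0.0754, so P(S) = 0.0754/(1+0.0754) ≈ 0.07.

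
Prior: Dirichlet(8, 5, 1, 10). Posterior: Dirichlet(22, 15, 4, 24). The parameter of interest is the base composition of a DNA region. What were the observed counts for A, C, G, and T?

counts (14, 10, 3, 14)

For a Dirichlet(α) prior with multinomial counts c, the posterior is Dirichlet(α + c) componentwise.
Counts are posterior − prior componentwise: 22−8=14, 15−5=10, 4−1=3, 24−10=14.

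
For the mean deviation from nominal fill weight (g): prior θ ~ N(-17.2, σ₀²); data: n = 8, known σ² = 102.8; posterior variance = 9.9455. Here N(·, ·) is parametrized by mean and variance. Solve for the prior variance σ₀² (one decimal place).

Posterior precision equals prior precision plus data precision: 1/σ_n² = 1/σ₀² + n/σ².
So 1/σ₀² = 1/9.9455 − 8/102.8 = 0.100548 − 0.077821 = 0.022727.
Hence σ₀² = 1/0.022727 ≈ 44.0.

σ₀² = 44.0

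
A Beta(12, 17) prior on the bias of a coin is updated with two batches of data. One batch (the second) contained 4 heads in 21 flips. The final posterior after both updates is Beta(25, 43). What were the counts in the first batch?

Because Beta–binomial updating is additive in the counts, the combined data contributed (α_post−α_prior, β_post−β_prior) successes and failures.
Total across both batches: 25−12=13 heads, 43−17=26 tails.
Subtract the second batch: 13−4=9 heads and 26−17=9 tails.

9 heads and 9 tails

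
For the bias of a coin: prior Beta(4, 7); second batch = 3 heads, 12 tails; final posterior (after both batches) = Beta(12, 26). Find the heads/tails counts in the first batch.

Sequential conjugate updates are equivalent to a single update on the pooled data, so total successes = posterior α − prior α and total failures = posterior β − prior β.
Total across both batches: 12−4=8 heads, 26−7=19 tails.
Subtract the second batch: 8−3=5 heads and 19−12=7 tails.

5 heads and 7 tails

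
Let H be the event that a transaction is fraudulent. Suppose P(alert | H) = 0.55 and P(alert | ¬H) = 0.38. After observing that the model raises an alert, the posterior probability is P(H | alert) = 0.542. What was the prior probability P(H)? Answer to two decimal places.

In odds form, posterior odds = prior odds × likelihood ratio, so prior odds = posterior odds ÷ LR.
Posterior odds = 0.542/(1−0.542) = 1.1834. LR = 0.55/0.38 = 1.4474.
Prior odds = 1.1834/1.4474 = 0.8176, so P(H) = 0.8176/(1+0.8176) ≈ 0.45.

P(H) = 0.45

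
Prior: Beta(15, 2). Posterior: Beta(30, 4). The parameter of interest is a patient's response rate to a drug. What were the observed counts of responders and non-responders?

15 responders and 2 non-responders

Under Beta–binomial conjugacy the posterior parameters are (α+s, β+f).
Match parameters: s=30−15=15, f=4−2=2.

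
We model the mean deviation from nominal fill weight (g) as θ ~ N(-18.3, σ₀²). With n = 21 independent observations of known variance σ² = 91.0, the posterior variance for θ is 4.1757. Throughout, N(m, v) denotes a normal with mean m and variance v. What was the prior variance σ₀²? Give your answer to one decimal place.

σ₀² = 114.8

For the Normal–Normal model with known σ², precisions add: τ_n = τ₀ + n/σ².
So 1/σ₀² = 1/4.1757 − 21/91.0 = 0.239481 − 0.230769 = 0.008712.
Hence σ₀² = 1/0.008712 ≈ 114.8.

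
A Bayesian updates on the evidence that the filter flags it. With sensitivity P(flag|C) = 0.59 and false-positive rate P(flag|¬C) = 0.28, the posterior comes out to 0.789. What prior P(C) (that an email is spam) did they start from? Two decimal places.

P(C) = 0.64

In odds form, posterior odds = prior odds × likelihood ratio, so prior odds = posterior odds ÷ LR.
Posterior odds = 0.789/(1−0.789) = 3.7393. LR = 0.59/0.28 = 2.1071.
Prior odds = 3.7393/2.1071 = 1.7746, so P(C) = 1.7746/(1+1.7746) ≈ 0.64.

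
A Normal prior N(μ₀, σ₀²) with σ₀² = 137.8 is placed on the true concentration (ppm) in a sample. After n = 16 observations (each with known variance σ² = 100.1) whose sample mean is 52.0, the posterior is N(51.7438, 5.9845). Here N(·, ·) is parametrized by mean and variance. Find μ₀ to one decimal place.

With known observation variance, the Normal–Normal posterior has precision τ_n = τ₀ + n/σ² and mean μ_n = (τ₀μ₀ + (n/σ²)x̄)/τ_n.
Here τ₀ = 1/137.8 = 0.007257 and τ_data = 16/100.1 = 0.159840, so τ_n = 0.167097.
Rearranging for μ₀: μ₀ = (μ_n·τ_n − τ_data·x̄)/τ₀ = (51.7438·0.167097 − 0.159840·52.0) / 0.007257 = 0.334554/0.007257 ≈ 46.1.

μ₀ = 46.1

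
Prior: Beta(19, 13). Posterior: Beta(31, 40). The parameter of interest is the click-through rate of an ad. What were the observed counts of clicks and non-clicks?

12 clicks and 27 non-clicks

Under Beta–binomial conjugacy the posterior parameters are (a+s, b+f).
So s = 31 − 19 = 12 and f = 40 − 13 = 27.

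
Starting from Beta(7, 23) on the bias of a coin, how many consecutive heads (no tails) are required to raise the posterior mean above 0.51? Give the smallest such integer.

After k heads and 0 tails the posterior is Beta(7+k, 23), with mean (7+k)/(7+23+k).
Set (7+k)/(30+k) > 0.51 and solve: k > (0.51·30 − 7)/(1 − 0.51) = 16.939.
The smallest integer exceeding 16.939 is 17, and checking k=17: (24)/(47) = 0.5106 > 0.51.

k = 17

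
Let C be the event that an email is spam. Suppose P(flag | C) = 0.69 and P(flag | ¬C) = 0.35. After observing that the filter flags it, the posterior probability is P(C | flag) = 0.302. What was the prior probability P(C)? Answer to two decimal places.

P(C) = 0.18

In odds form, posterior odds = prior odds × likelihood ratio, so prior odds = posterior odds ÷ LR.
Posterior odds = 0.302/(1−0.302) = 0.4327. LR = 0.69/0.35 = 1.9714.
Prior odds = 0.4327/1.9714 = 0.2195, so P(C) = 0.2195/(1+0.2195) ≈ 0.18.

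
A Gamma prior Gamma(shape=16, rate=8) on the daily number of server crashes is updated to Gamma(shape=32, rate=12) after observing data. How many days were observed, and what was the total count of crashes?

n = 4 days with total 16 crashes

A Gamma(α, β) prior (rate parametrization) on a Poisson rate with n observations summing to S gives posterior Gamma(α+S, β+n).
Matching: Σxᵢ = 32 − 16 = 16 and n = 12 − 8 = 4.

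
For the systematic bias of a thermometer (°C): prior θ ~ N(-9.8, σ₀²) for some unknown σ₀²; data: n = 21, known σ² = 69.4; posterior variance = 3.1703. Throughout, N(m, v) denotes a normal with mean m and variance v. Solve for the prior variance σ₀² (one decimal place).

For the Normal–Normal model with known σ², precisions add: τ_n = τ₀ + n/σ².
So 1/σ₀² = 1/3.1703 − 21/69.4 = 0.315428 − 0.302594 = 0.012834.
Hence σ₀² = 1/0.012834 ≈ 77.9.

σ₀² = 77.9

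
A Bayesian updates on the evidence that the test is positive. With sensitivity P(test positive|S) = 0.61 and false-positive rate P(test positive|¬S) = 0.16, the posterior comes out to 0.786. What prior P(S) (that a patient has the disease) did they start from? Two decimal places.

P(S) = 0.49

Bayes' rule in odds form gives O(S|E) = O(S)·[P(E|S)/P(E|¬S)], hence O(S) = O(S|E)/LR.
Posterior odds = 0.786/(1−0.786) = 3.6729. LR = 0.61/0.16 = 3.8125.
Prior odds = 3.6729/3.8125 = 0.9634, so P(S) = 0.9634/(1+0.9634) ≈ 0.49.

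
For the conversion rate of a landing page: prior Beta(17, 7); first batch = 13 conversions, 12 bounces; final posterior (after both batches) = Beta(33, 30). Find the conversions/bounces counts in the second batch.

Sequential conjugate updates are equivalent to a single update on the pooled data, so total successes = posterior α − prior α and total failures = posterior β − prior β.
Total across both batches: 33−17=16 conversions, 30−7=23 bounces.
Subtract the first batch: 16−13=3 conversions and 23−12=11 bounces.

3 conversions and 11 bounces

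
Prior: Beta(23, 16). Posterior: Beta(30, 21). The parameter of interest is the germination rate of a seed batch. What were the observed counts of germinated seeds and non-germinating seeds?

7 germinated seeds and 5 non-germinating seeds

Beta is conjugate to the binomial likelihood: posterior = Beta(a+s, b+f).
So s = 30 − 23 = 7 and f = 21 − 16 = 5.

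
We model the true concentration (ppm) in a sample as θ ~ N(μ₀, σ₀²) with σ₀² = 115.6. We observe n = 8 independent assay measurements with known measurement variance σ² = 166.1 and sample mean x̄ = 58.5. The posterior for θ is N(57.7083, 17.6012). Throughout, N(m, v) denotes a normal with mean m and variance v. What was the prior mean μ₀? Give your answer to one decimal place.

μ₀ = 53.3

The posterior mean is a precision-weighted average: μ_n = (τ₀μ₀ + τ_data·x̄)/(τ₀+τ_data), with τ₀=1/σ₀² and τ_data=n/σ².
Here τ₀ = 1/115.6 = 0.008651 and τ_data = 8/166.1 = 0.048164, so τ_n = 0.056815.
Rearranging for μ₀: μ₀ = (μ_n·τ_n − τ_data·x̄)/τ₀ = (57.7083·0.056815 − 0.048164·58.5) / 0.008651 = 0.461103/0.008651 ≈ 53.3.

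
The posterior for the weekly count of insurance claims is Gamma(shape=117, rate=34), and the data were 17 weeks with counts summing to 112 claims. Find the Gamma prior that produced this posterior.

Gamma(shape=5, rate=17)

A Gamma(α, β) prior (rate parametrization) on a Poisson rate with n observations summing to S gives posterior Gamma(α+S, β+n).
So α = 117 − 112 = 5 and β = 34 − 17 = 17.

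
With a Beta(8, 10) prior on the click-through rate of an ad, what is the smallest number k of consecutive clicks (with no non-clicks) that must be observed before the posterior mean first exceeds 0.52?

k = 3

After k clicks and 0 non-clicks the posterior is Beta(8+k, 10), with mean (8+k)/(8+10+k).
Set (8+k)/(18+k) > 0.52 and solve: k > (0.52·18 − 8)/(1 − 0.52) = 2.833.
The smallest integer exceeding 2.833 is 3.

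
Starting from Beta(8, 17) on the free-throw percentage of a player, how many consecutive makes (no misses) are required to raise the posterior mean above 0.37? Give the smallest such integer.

k = 2

After k makes and 0 misses the posterior is Beta(8+k, 17), with mean (8+k)/(8+17+k).
Set (8+k)/(25+k) > 0.37 and solve: k > (0.37·25 − 8)/(1 − 0.37) = 1.984.
The smallest integer exceeding 1.984 is 2, and checking k=2: (10)/(27) = 0.3704 > 0.37.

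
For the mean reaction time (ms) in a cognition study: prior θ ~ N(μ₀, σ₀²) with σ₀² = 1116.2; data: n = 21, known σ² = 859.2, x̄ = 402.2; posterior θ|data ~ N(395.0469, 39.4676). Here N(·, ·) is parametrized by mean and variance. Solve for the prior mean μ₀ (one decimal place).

μ₀ = 199.9

The posterior mean is a precision-weighted average: μ_n = (τ₀μ₀ + τ_data·x̄)/(τ₀+τ_data), with τ₀=1/σ₀² and τ_data=n/σ².
Here τ₀ = 1/1116.2 = 0.000896 and τ_data = 21/859.2 = 0.024441, so τ_n = 0.025337.
Rearranging for μ₀: μ₀ = (μ_n·τ_n − τ_data·x̄)/τ₀ = (395.0469·0.025337 − 0.024441·402.2) / 0.000896 = 0.179133/0.000896 ≈ 199.9.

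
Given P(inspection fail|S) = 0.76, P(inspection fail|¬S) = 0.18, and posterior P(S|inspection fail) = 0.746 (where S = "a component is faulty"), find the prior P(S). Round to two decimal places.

P(S) = 0.41

In odds form, posterior odds = prior odds × likelihood ratio, so prior odds = posterior odds ÷ LR.
Posterior odds = 0.746/(1−0.746) = 2.9370. LR = 0.76/0.18 = 4.2222.
Prior odds = 2.9370/4.2222 = 0.6956, so P(S) = 0.6956/(1+0.6956) ≈ 0.41.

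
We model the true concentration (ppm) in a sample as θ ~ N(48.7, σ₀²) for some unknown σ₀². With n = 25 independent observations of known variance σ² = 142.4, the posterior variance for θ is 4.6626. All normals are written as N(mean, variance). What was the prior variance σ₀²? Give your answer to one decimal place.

Posterior precision equals prior precision plus data precision: 1/σ_n² = 1/σ₀² + n/σ².
So 1/σ₀² = 1/4.6626 − 25/142.4 = 0.214473 − 0.175562 = 0.038911.
Hence σ₀² = 1/0.038911 ≈ 25.7.

σ₀² = 25.7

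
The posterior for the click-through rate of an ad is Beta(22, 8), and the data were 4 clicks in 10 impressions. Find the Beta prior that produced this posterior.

Under Beta–binomial conjugacy the posterior parameters are (α+s, β+f).
Subtract the data counts: 22−4=18, 8−6=2.

Beta(18, 2)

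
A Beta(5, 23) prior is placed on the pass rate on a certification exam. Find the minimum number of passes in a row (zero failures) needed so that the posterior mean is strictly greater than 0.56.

k = 25

After k passes and 0 failures the posterior is Beta(5+k, 23), with mean (5+k)/(5+23+k).
Set (5+k)/(28+k) > 0.56 and solve: k > (0.56·28 − 5)/(1 − 0.56) = 24.273.
The smallest integer exceeding 24.273 is 25, and checking k=25: (30)/(53) = 0.5660 > 0.56.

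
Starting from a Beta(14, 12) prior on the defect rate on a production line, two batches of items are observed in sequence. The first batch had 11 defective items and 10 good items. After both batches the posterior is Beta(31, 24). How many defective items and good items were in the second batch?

Sequential conjugate updates are equivalent to a single update on the pooled data, so total successes = posterior α − prior α and total failures = posterior β − prior β.
Total across both batches: 31−14=17 defective items, 24−12=12 good items.
Subtract the first batch: 17−11=6 defective items and 12−10=2 good items.

6 defective items and 2 good items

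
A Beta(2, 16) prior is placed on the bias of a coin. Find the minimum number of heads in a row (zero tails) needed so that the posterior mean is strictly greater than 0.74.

k = 44

After k heads and 0 tails the posterior is Beta(2+k, 16), with mean (2+k)/(2+16+k).
Set (2+k)/(18+k) > 0.74 and solve: k > (0.74·18 − 2)/(1 − 0.74) = 43.538.
The smallest integer exceeding 43.538 is 44, and checking k=44: (46)/(62) = 0.7419 > 0.74.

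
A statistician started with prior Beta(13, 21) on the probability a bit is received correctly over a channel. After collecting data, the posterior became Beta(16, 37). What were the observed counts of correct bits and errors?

3 correct bits and 16 errors

Under Beta–binomial conjugacy the posterior parameters are (a+s, b+f).
So s = 16 − 13 = 3 and f = 37 − 21 = 16.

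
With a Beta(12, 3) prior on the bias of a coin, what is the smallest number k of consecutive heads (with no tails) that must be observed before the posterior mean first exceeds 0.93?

k = 28

After k heads and 0 tails the posterior is Beta(12+k, 3), with mean (12+k)/(12+3+k).
Set (12+k)/(15+k) > 0.93 and solve: k > (0.93·15 − 12)/(1 − 0.93) = 27.857.
The smallest integer exceeding 27.857 is 28, and checking k=28: (40)/(43) = 0.9302 > 0.93.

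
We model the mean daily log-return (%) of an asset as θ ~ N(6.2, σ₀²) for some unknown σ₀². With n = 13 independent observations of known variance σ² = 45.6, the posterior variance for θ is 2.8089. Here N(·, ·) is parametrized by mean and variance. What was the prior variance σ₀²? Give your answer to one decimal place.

σ₀² = 14.1

Posterior precision equals prior precision plus data precision: 1/σ_n² = 1/σ₀² + n/σ².
So 1/σ₀² = 1/2.8089 − 13/45.6 = 0.356011 − 0.285088 = 0.070923.
Hence σ₀² = 1/0.070923 ≈ 14.1.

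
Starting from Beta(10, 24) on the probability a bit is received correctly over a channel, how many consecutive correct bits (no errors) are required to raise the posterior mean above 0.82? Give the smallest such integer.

k = 100

After k correct bits and 0 errors the posterior is Beta(10+k, 24), with mean (10+k)/(10+24+k).
Set (10+k)/(34+k) > 0.82 and solve: k > (0.82·34 − 10)/(1 − 0.82) = 99.333.
The smallest integer exceeding 99.333 is 100.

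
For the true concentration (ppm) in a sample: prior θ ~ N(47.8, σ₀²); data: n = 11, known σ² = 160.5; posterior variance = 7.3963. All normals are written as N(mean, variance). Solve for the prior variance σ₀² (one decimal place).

σ₀² = 15.0

For the Normal–Normal model with known σ², precisions add: τ_n = τ₀ + n/σ².
So 1/σ₀² = 1/7.3963 − 11/160.5 = 0.135203 − 0.068536 = 0.066667.
Hence σ₀² = 1/0.066667 ≈ 15.0.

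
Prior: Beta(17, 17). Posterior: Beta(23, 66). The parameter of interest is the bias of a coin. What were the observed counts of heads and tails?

6 heads and 49 tails

Under Beta–binomial conjugacy the posterior parameters are (α+s, β+f).
So s = 23 − 17 = 6 and f = 66 − 17 = 49.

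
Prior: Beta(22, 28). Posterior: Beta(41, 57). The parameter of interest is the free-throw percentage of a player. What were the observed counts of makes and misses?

A Beta(α, β) prior with s successes and f failures in binomial data gives a Beta(α+s, β+f) posterior.
So s = 41 − 22 = 19 and f = 57 − 28 = 29.

19 makes and 29 misses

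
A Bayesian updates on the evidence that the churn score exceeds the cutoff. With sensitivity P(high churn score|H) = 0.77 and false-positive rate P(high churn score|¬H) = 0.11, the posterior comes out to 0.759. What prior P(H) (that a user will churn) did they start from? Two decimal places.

P(H) = 0.31

Bayes' rule in odds form gives O(H|E) = O(H)·[P(E|H)/P(E|¬H)], hence O(H) = O(H|E)/LR.
Posterior odds = 0.759/(1−0.759) = 3.1494. LR = 0.77/0.11 = 7.0000.
Prior odds = 3.1494/7.0000 = 0.4499, so P(H) = 0.4499/(1+0.4499) ≈ 0.31.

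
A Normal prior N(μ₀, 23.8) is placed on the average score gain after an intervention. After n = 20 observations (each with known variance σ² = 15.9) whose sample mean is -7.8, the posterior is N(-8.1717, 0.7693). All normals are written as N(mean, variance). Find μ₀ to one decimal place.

The posterior mean is a precision-weighted average: μ_n = (τ₀μ₀ + τ_data·x̄)/(τ₀+τ_data), with τ₀=1/σ₀² and τ_data=n/σ².
Here τ₀ = 1/23.8 = 0.042017 and τ_data = 20/15.9 = 1.257862, so τ_n = 1.299879.
Rearranging for μ₀: μ₀ = (μ_n·τ_n − τ_data·x̄)/τ₀ = (-8.1717·1.299879 − 1.257862·-7.8) / 0.042017 = -0.810898/0.042017 ≈ -19.3.

μ₀ = -19.3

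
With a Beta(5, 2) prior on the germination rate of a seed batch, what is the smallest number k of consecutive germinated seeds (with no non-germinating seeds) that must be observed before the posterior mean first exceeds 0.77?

After k germinated seeds and 0 non-germinating seeds the posterior is Beta(5+k, 2), with mean (5+k)/(5+2+k).
Set (5+k)/(7+k) > 0.77 and solve: k > (0.77·7 − 5)/(1 − 0.77) = 1.696.
The smallest integer exceeding 1.696 is 2.

k = 2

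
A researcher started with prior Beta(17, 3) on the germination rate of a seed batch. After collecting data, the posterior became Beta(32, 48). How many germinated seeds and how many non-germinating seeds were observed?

15 germinated seeds and 45 non-germinating seeds

Under Beta–binomial conjugacy the posterior parameters are (a+s, b+f).
So s = 32 − 17 = 15 and f = 48 − 3 = 45.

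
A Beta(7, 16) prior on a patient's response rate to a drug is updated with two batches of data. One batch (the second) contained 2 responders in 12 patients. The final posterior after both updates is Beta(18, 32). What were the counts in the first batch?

Sequential conjugate updates are equivalent to a single update on the pooled data, so total successes = posterior α − prior α and total failures = posterior β − prior β.
Total across both batches: 18−7=11 responders, 32−16=16 non-responders.
Subtract the second batch: 11−2=9 responders and 16−10=6 non-responders.

9 responders and 6 non-responders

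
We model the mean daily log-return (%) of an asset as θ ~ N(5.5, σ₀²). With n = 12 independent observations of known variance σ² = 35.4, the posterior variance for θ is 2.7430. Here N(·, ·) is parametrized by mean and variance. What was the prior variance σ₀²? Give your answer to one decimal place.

σ₀² = 39.1

For the Normal–Normal model with known σ², precisions add: τ_n = τ₀ + n/σ².
So 1/σ₀² = 1/2.7430 − 12/35.4 = 0.364564 − 0.338983 = 0.025581.
Hence σ₀² = 1/0.025581 ≈ 39.1.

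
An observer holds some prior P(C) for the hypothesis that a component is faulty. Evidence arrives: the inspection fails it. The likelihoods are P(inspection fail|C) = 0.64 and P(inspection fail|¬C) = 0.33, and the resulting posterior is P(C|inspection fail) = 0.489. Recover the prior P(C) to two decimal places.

P(C) = 0.33

In odds form, posterior odds = prior odds × likelihood ratio, so prior odds = posterior odds ÷ LR.
Posterior odds = 0.489/(1−0.489) = 0.9569. LR = 0.64/0.33 = 1.9394.
Prior odds = 0.9569/1.9394 = 0.4934, so P(C) = 0.4934/(1+0.4934) ≈ 0.33.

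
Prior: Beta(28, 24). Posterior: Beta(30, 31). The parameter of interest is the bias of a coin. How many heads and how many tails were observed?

2 heads and 7 tails

Beta is conjugate to the binomial likelihood: posterior = Beta(α+s, β+f).
Match parameters: s=30−28=2, f=31−24=7.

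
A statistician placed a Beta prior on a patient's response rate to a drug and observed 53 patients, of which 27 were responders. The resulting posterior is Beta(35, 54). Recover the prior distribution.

Beta(8, 28)

Beta is conjugate to the binomial likelihood: posterior = Beta(a+s, b+f).
Subtract the data counts: 35−27=8, 54−26=28.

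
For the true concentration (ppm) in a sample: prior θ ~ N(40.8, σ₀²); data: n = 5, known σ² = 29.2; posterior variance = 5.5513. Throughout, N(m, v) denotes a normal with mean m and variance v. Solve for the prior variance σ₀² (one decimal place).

Posterior precision equals prior precision plus data precision: 1/σ_n² = 1/σ₀² + n/σ².
So 1/σ₀² = 1/5.5513 − 5/29.2 = 0.180138 − 0.171233 = 0.008905.
Hence σ₀² = 1/0.008905 ≈ 112.3.

σ₀² = 112.3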